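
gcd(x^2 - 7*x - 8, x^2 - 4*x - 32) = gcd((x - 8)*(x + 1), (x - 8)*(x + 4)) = x - 8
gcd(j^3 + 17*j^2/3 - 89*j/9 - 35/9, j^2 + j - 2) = 1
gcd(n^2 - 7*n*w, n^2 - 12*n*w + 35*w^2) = -n + 7*w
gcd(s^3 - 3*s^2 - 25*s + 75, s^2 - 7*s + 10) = s - 5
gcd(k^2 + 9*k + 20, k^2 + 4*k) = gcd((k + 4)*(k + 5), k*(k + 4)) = k + 4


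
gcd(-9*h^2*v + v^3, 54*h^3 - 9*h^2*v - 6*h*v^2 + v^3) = -9*h^2 + v^2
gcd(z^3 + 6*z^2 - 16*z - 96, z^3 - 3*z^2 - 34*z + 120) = z^2 + 2*z - 24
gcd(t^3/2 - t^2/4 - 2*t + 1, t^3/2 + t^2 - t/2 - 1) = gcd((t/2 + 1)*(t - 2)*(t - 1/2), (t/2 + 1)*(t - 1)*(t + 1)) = t + 2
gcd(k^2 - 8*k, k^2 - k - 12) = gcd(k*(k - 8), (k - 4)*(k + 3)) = 1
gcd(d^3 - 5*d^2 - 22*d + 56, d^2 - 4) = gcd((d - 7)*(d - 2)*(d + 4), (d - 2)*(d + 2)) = d - 2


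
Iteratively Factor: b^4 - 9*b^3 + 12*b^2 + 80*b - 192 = (b + 3)*(b^3 - 12*b^2 + 48*b - 64) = (b - 4)*(b + 3)*(b^2 - 8*b + 16) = (b - 4)^2*(b + 3)*(b - 4)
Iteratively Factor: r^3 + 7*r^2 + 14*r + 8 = (r + 2)*(r^2 + 5*r + 4) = (r + 1)*(r + 2)*(r + 4)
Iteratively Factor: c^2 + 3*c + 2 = (c + 1)*(c + 2)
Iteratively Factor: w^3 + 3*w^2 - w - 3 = (w + 1)*(w^2 + 2*w - 3) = (w - 1)*(w + 1)*(w + 3)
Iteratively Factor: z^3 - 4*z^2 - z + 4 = (z + 1)*(z^2 - 5*z + 4) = (z - 1)*(z + 1)*(z - 4)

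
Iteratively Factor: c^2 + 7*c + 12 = (c + 4)*(c + 3)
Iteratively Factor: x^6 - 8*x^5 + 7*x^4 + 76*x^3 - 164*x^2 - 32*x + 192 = (x - 2)*(x^5 - 6*x^4 - 5*x^3 + 66*x^2 - 32*x - 96) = (x - 4)*(x - 2)*(x^4 - 2*x^3 - 13*x^2 + 14*x + 24) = (x - 4)*(x - 2)^2*(x^3 - 13*x - 12) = (x - 4)*(x - 2)^2*(x + 1)*(x^2 - x - 12) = (x - 4)*(x - 2)^2*(x + 1)*(x + 3)*(x - 4)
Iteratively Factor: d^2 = (d)*(d)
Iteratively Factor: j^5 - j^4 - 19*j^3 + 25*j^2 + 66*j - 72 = (j - 3)*(j^4 + 2*j^3 - 13*j^2 - 14*j + 24) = (j - 3)*(j + 2)*(j^3 - 13*j + 12) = (j - 3)^2*(j + 2)*(j^2 + 3*j - 4) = (j - 3)^2*(j + 2)*(j + 4)*(j - 1)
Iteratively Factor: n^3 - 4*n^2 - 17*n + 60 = (n + 4)*(n^2 - 8*n + 15) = (n - 3)*(n + 4)*(n - 5)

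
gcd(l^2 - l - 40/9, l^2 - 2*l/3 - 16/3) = l - 8/3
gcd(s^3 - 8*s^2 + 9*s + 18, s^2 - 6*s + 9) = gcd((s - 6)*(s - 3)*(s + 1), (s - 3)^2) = s - 3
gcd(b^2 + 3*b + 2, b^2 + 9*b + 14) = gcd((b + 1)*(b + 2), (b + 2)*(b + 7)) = b + 2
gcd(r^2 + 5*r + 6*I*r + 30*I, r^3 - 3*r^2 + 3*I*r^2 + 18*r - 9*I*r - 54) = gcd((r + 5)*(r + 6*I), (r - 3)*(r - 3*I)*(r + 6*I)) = r + 6*I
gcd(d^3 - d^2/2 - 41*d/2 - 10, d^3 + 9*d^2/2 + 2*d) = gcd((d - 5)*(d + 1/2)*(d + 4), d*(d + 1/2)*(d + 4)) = d^2 + 9*d/2 + 2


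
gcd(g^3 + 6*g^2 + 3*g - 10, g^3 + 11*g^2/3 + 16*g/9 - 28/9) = g + 2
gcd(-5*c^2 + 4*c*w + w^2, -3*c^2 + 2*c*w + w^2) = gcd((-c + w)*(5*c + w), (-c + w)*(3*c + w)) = -c + w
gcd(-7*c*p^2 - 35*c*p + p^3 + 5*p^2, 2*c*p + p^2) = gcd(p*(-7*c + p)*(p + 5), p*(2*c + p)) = p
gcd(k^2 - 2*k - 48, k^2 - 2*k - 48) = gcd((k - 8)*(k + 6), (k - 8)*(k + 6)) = k^2 - 2*k - 48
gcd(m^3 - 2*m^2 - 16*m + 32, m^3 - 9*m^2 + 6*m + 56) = m - 4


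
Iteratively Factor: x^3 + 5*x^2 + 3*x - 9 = (x - 1)*(x^2 + 6*x + 9) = (x - 1)*(x + 3)*(x + 3)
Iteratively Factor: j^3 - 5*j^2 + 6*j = (j)*(j^2 - 5*j + 6) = j*(j - 3)*(j - 2)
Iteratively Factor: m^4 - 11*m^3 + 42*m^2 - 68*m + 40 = (m - 2)*(m^3 - 9*m^2 + 24*m - 20) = (m - 5)*(m - 2)*(m^2 - 4*m + 4) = (m - 5)*(m - 2)^2*(m - 2)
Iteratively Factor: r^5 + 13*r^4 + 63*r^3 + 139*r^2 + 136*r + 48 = (r + 4)*(r^4 + 9*r^3 + 27*r^2 + 31*r + 12) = (r + 3)*(r + 4)*(r^3 + 6*r^2 + 9*r + 4) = (r + 1)*(r + 3)*(r + 4)*(r^2 + 5*r + 4) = (r + 1)^2*(r + 3)*(r + 4)*(r + 4)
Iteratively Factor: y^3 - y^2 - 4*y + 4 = (y - 1)*(y^2 - 4) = (y - 2)*(y - 1)*(y + 2)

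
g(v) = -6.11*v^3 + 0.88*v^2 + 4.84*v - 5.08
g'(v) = -18.33*v^2 + 1.76*v + 4.84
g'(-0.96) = -13.74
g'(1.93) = -60.04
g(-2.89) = 135.76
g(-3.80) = 324.50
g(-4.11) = 414.09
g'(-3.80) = -266.53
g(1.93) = -36.39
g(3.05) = -155.49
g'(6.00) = -644.48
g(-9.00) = 4476.83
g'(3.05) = -160.31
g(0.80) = -3.77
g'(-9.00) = -1495.73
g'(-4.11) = -312.03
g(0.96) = -5.03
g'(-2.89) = -153.34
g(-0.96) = -3.51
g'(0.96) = -10.36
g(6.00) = -1264.12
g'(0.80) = -5.48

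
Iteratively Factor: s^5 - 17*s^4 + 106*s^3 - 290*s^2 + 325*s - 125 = (s - 5)*(s^4 - 12*s^3 + 46*s^2 - 60*s + 25) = (s - 5)^2*(s^3 - 7*s^2 + 11*s - 5) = (s - 5)^3*(s^2 - 2*s + 1) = (s - 5)^3*(s - 1)*(s - 1)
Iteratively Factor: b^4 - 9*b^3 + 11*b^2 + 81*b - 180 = (b - 4)*(b^3 - 5*b^2 - 9*b + 45) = (b - 4)*(b + 3)*(b^2 - 8*b + 15) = (b - 4)*(b - 3)*(b + 3)*(b - 5)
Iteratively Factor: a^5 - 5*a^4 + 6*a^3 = (a - 2)*(a^4 - 3*a^3) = a*(a - 2)*(a^3 - 3*a^2) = a*(a - 3)*(a - 2)*(a^2) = a^2*(a - 3)*(a - 2)*(a)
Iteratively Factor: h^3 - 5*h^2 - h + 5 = (h - 5)*(h^2 - 1) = (h - 5)*(h - 1)*(h + 1)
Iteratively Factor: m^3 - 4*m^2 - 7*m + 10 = (m + 2)*(m^2 - 6*m + 5) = (m - 5)*(m + 2)*(m - 1)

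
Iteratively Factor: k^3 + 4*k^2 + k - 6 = (k + 2)*(k^2 + 2*k - 3) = (k + 2)*(k + 3)*(k - 1)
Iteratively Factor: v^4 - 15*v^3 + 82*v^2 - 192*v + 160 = (v - 4)*(v^3 - 11*v^2 + 38*v - 40) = (v - 5)*(v - 4)*(v^2 - 6*v + 8) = (v - 5)*(v - 4)^2*(v - 2)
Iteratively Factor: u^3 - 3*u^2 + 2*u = (u)*(u^2 - 3*u + 2) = u*(u - 1)*(u - 2)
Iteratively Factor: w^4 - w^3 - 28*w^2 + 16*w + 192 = (w + 4)*(w^3 - 5*w^2 - 8*w + 48) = (w - 4)*(w + 4)*(w^2 - w - 12) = (w - 4)*(w + 3)*(w + 4)*(w - 4)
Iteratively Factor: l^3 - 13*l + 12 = (l - 3)*(l^2 + 3*l - 4) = (l - 3)*(l + 4)*(l - 1)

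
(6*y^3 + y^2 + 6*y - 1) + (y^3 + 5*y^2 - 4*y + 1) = 7*y^3 + 6*y^2 + 2*y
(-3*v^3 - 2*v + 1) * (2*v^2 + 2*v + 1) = -6*v^5 - 6*v^4 - 7*v^3 - 2*v^2 + 1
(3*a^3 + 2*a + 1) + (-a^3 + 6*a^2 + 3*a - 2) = 2*a^3 + 6*a^2 + 5*a - 1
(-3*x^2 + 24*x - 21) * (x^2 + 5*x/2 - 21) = -3*x^4 + 33*x^3/2 + 102*x^2 - 1113*x/2 + 441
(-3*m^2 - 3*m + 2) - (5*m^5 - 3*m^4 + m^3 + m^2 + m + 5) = -5*m^5 + 3*m^4 - m^3 - 4*m^2 - 4*m - 3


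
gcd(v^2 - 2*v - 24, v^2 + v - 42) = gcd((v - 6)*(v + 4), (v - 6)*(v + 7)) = v - 6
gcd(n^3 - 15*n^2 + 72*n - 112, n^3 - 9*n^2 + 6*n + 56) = n^2 - 11*n + 28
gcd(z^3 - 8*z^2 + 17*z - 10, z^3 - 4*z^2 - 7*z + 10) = z^2 - 6*z + 5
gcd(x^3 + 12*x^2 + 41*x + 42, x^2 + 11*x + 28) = x + 7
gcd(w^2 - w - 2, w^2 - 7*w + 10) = w - 2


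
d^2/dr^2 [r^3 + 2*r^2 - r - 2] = 6*r + 4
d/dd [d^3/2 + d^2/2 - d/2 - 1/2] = 3*d^2/2 + d - 1/2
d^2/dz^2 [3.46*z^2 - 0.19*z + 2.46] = 6.92000000000000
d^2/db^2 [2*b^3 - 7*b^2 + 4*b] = 12*b - 14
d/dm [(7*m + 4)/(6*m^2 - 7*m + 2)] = 6*(-7*m^2 - 8*m + 7)/(36*m^4 - 84*m^3 + 73*m^2 - 28*m + 4)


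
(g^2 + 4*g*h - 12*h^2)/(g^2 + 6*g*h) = (g - 2*h)/g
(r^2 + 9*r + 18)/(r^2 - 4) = (r^2 + 9*r + 18)/(r^2 - 4)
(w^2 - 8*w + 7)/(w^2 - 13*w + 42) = (w - 1)/(w - 6)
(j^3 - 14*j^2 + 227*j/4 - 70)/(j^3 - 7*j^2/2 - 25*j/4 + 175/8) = 2*(j - 8)/(2*j + 5)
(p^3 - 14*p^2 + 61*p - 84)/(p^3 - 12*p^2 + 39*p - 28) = (p - 3)/(p - 1)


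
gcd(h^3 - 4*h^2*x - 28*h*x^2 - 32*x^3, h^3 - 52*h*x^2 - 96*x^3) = -h^2 + 6*h*x + 16*x^2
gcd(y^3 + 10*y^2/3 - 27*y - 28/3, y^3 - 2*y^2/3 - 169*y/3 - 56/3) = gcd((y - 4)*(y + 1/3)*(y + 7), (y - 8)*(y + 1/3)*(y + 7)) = y^2 + 22*y/3 + 7/3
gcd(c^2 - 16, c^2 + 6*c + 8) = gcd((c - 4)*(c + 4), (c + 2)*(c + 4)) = c + 4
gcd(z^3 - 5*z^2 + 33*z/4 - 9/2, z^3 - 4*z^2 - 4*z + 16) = z - 2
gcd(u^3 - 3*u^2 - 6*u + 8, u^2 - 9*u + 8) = u - 1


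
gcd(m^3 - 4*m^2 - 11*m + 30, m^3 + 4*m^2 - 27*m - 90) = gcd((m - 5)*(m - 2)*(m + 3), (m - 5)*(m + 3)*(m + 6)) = m^2 - 2*m - 15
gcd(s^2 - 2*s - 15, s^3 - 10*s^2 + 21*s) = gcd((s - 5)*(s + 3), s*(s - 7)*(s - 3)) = 1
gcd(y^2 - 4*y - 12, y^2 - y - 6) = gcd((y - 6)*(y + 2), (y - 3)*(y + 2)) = y + 2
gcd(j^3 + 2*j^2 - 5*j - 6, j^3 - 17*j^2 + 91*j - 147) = 1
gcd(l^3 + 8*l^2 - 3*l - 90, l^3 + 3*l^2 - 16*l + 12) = l + 6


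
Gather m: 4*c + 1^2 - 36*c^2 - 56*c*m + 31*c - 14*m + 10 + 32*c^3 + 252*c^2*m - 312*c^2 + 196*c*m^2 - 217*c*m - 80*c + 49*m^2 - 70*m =32*c^3 - 348*c^2 - 45*c + m^2*(196*c + 49) + m*(252*c^2 - 273*c - 84) + 11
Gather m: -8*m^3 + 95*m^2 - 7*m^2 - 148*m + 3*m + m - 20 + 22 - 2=-8*m^3 + 88*m^2 - 144*m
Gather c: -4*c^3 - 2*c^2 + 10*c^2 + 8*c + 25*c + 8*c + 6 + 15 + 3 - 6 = -4*c^3 + 8*c^2 + 41*c + 18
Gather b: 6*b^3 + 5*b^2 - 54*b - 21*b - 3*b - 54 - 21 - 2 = 6*b^3 + 5*b^2 - 78*b - 77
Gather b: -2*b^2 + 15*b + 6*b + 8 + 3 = -2*b^2 + 21*b + 11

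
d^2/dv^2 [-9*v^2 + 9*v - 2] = -18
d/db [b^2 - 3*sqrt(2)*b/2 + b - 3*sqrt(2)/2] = 2*b - 3*sqrt(2)/2 + 1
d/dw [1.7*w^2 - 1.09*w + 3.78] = 3.4*w - 1.09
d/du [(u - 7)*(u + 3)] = 2*u - 4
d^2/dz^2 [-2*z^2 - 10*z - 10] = -4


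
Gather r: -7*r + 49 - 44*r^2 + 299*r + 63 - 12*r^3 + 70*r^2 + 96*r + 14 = -12*r^3 + 26*r^2 + 388*r + 126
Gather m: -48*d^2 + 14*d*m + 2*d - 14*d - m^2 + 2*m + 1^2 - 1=-48*d^2 - 12*d - m^2 + m*(14*d + 2)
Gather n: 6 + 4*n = 4*n + 6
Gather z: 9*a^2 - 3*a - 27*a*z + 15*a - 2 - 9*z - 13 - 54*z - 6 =9*a^2 + 12*a + z*(-27*a - 63) - 21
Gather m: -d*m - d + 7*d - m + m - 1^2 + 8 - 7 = -d*m + 6*d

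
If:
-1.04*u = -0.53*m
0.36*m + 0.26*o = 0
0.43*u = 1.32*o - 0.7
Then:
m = -0.34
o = 0.47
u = -0.17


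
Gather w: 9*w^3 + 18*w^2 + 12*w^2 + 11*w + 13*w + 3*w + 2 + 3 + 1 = 9*w^3 + 30*w^2 + 27*w + 6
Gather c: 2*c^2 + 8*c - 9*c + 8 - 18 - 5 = 2*c^2 - c - 15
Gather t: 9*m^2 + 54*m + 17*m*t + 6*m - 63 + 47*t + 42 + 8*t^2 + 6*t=9*m^2 + 60*m + 8*t^2 + t*(17*m + 53) - 21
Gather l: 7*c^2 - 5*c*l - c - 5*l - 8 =7*c^2 - c + l*(-5*c - 5) - 8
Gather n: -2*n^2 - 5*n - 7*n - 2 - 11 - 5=-2*n^2 - 12*n - 18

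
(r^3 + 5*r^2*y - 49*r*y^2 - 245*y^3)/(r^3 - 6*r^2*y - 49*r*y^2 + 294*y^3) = (-r - 5*y)/(-r + 6*y)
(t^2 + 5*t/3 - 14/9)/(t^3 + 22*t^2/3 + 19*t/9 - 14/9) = (9*t^2 + 15*t - 14)/(9*t^3 + 66*t^2 + 19*t - 14)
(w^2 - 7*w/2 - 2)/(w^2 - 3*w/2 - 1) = (w - 4)/(w - 2)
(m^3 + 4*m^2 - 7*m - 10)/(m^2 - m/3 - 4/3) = 3*(m^2 + 3*m - 10)/(3*m - 4)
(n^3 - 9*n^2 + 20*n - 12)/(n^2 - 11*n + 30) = (n^2 - 3*n + 2)/(n - 5)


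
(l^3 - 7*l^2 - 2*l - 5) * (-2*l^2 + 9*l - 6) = -2*l^5 + 23*l^4 - 65*l^3 + 34*l^2 - 33*l + 30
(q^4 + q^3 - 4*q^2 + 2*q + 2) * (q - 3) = q^5 - 2*q^4 - 7*q^3 + 14*q^2 - 4*q - 6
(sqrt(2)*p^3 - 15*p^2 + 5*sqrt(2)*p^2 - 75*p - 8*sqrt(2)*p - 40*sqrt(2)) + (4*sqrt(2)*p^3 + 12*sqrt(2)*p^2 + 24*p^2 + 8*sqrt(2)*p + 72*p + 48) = 5*sqrt(2)*p^3 + 9*p^2 + 17*sqrt(2)*p^2 - 3*p - 40*sqrt(2) + 48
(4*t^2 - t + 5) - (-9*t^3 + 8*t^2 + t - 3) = 9*t^3 - 4*t^2 - 2*t + 8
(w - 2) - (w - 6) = 4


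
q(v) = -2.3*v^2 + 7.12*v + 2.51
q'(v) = 7.12 - 4.6*v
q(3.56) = -1.29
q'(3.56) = -9.26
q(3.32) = 0.80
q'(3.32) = -8.15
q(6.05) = -38.60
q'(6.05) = -20.71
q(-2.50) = -29.66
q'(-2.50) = 18.62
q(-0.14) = 1.47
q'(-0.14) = 7.76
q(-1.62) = -15.06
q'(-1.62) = 14.57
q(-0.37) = -0.44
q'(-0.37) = 8.82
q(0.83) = 6.84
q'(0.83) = 3.30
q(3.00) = 3.17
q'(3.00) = -6.68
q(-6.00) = -123.01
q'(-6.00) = 34.72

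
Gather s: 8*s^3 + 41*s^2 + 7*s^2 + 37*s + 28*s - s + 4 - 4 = 8*s^3 + 48*s^2 + 64*s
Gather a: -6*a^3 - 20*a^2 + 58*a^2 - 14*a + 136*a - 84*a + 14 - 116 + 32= -6*a^3 + 38*a^2 + 38*a - 70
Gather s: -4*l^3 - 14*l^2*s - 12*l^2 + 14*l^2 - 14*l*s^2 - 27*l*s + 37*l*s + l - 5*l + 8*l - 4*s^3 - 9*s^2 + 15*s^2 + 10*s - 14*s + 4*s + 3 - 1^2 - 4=-4*l^3 + 2*l^2 + 4*l - 4*s^3 + s^2*(6 - 14*l) + s*(-14*l^2 + 10*l) - 2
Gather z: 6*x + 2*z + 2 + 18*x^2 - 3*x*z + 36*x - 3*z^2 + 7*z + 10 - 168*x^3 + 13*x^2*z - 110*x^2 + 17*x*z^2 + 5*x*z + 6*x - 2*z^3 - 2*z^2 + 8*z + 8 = -168*x^3 - 92*x^2 + 48*x - 2*z^3 + z^2*(17*x - 5) + z*(13*x^2 + 2*x + 17) + 20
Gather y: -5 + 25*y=25*y - 5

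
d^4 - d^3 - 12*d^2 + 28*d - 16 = (d - 2)^2*(d - 1)*(d + 4)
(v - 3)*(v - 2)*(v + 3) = v^3 - 2*v^2 - 9*v + 18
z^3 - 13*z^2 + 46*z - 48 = (z - 8)*(z - 3)*(z - 2)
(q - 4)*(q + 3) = q^2 - q - 12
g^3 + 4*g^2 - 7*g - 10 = (g - 2)*(g + 1)*(g + 5)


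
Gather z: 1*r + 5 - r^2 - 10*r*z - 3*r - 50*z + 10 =-r^2 - 2*r + z*(-10*r - 50) + 15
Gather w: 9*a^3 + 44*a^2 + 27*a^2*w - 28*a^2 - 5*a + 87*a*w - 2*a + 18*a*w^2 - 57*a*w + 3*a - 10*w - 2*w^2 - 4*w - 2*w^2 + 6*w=9*a^3 + 16*a^2 - 4*a + w^2*(18*a - 4) + w*(27*a^2 + 30*a - 8)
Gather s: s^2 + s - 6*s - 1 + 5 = s^2 - 5*s + 4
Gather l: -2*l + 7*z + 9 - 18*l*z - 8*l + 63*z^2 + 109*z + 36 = l*(-18*z - 10) + 63*z^2 + 116*z + 45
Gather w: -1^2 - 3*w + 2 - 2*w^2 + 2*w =-2*w^2 - w + 1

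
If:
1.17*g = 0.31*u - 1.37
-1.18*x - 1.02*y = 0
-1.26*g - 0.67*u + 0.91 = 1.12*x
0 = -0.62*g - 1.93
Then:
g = -3.11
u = -7.33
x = 8.70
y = -10.06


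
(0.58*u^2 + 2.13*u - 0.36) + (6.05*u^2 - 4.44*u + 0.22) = 6.63*u^2 - 2.31*u - 0.14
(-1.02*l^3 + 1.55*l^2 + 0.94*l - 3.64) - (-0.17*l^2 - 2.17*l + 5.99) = -1.02*l^3 + 1.72*l^2 + 3.11*l - 9.63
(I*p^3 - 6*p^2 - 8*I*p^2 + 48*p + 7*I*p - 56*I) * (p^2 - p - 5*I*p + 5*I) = I*p^5 - p^4 - 9*I*p^4 + 9*p^3 + 45*I*p^3 + 27*p^2 - 333*I*p^2 - 315*p + 296*I*p + 280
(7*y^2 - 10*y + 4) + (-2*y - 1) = 7*y^2 - 12*y + 3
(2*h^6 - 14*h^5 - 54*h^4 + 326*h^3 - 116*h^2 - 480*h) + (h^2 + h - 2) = 2*h^6 - 14*h^5 - 54*h^4 + 326*h^3 - 115*h^2 - 479*h - 2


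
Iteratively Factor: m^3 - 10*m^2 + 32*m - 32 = (m - 2)*(m^2 - 8*m + 16) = (m - 4)*(m - 2)*(m - 4)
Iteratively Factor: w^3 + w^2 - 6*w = (w - 2)*(w^2 + 3*w) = w*(w - 2)*(w + 3)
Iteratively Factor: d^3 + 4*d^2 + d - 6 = (d + 3)*(d^2 + d - 2) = (d + 2)*(d + 3)*(d - 1)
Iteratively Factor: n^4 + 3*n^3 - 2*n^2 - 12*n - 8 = (n + 1)*(n^3 + 2*n^2 - 4*n - 8) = (n + 1)*(n + 2)*(n^2 - 4) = (n - 2)*(n + 1)*(n + 2)*(n + 2)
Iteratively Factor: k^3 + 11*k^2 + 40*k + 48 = (k + 4)*(k^2 + 7*k + 12) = (k + 4)^2*(k + 3)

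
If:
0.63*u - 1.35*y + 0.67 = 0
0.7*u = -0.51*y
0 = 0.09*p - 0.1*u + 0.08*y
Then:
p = -0.63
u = -0.27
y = 0.37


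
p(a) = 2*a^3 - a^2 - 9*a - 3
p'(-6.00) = 219.00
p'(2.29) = 17.88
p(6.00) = 339.00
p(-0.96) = 2.95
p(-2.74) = -26.99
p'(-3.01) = 51.38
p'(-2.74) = 41.53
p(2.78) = 7.22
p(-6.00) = -417.00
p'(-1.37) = 5.00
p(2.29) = -4.84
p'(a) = 6*a^2 - 2*a - 9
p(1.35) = -12.05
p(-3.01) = -39.51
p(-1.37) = 2.31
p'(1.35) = -0.76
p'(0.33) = -9.01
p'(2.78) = 31.81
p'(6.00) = 195.00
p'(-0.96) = -1.55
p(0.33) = -6.01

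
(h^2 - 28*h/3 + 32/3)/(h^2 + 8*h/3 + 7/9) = 3*(3*h^2 - 28*h + 32)/(9*h^2 + 24*h + 7)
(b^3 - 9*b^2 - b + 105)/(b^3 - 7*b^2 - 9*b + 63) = (b - 5)/(b - 3)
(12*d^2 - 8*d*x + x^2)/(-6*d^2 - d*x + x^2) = (-12*d^2 + 8*d*x - x^2)/(6*d^2 + d*x - x^2)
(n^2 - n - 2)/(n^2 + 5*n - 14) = (n + 1)/(n + 7)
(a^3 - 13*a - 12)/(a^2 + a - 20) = (a^2 + 4*a + 3)/(a + 5)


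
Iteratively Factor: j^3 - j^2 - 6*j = (j - 3)*(j^2 + 2*j) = (j - 3)*(j + 2)*(j)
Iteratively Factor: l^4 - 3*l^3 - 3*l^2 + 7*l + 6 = (l - 2)*(l^3 - l^2 - 5*l - 3) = (l - 3)*(l - 2)*(l^2 + 2*l + 1) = (l - 3)*(l - 2)*(l + 1)*(l + 1)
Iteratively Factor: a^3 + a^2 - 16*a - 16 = (a + 4)*(a^2 - 3*a - 4) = (a + 1)*(a + 4)*(a - 4)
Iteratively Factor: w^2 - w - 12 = (w + 3)*(w - 4)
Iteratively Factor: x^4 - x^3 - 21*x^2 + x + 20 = (x - 1)*(x^3 - 21*x - 20) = (x - 1)*(x + 4)*(x^2 - 4*x - 5) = (x - 5)*(x - 1)*(x + 4)*(x + 1)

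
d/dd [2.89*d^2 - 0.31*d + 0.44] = 5.78*d - 0.31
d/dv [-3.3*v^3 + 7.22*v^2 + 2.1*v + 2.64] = -9.9*v^2 + 14.44*v + 2.1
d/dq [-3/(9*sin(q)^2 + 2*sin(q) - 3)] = 6*(9*sin(q) + 1)*cos(q)/(9*sin(q)^2 + 2*sin(q) - 3)^2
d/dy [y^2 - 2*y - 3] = 2*y - 2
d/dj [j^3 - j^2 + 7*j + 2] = 3*j^2 - 2*j + 7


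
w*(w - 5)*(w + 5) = w^3 - 25*w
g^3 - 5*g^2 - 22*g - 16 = (g - 8)*(g + 1)*(g + 2)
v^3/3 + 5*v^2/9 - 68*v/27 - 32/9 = (v/3 + 1)*(v - 8/3)*(v + 4/3)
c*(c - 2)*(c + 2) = c^3 - 4*c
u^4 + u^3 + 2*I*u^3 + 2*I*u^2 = u^2*(u + 1)*(u + 2*I)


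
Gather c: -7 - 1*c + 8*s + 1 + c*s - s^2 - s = c*(s - 1) - s^2 + 7*s - 6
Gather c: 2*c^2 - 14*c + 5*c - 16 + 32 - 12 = 2*c^2 - 9*c + 4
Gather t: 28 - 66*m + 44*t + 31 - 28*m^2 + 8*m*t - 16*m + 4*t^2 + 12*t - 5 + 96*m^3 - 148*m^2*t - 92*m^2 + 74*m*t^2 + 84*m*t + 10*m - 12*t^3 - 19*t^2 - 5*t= 96*m^3 - 120*m^2 - 72*m - 12*t^3 + t^2*(74*m - 15) + t*(-148*m^2 + 92*m + 51) + 54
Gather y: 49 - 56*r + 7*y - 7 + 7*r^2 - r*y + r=7*r^2 - 55*r + y*(7 - r) + 42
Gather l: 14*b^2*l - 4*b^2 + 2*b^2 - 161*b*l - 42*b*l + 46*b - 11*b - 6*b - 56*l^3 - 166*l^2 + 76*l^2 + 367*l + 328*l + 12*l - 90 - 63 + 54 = -2*b^2 + 29*b - 56*l^3 - 90*l^2 + l*(14*b^2 - 203*b + 707) - 99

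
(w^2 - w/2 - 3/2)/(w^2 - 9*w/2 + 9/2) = (w + 1)/(w - 3)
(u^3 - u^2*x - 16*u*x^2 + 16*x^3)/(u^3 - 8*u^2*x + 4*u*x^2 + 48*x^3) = (-u^2 - 3*u*x + 4*x^2)/(-u^2 + 4*u*x + 12*x^2)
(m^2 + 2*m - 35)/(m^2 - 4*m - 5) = (m + 7)/(m + 1)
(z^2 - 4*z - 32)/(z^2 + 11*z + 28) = (z - 8)/(z + 7)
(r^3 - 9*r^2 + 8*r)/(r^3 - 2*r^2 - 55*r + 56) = r/(r + 7)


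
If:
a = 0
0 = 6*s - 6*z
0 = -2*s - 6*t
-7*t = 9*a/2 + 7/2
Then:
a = 0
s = 3/2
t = -1/2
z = 3/2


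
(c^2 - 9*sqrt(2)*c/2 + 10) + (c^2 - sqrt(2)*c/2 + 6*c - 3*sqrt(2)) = 2*c^2 - 5*sqrt(2)*c + 6*c - 3*sqrt(2) + 10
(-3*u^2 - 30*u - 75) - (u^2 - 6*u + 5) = -4*u^2 - 24*u - 80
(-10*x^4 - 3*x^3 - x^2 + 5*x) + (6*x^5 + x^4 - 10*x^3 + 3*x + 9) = 6*x^5 - 9*x^4 - 13*x^3 - x^2 + 8*x + 9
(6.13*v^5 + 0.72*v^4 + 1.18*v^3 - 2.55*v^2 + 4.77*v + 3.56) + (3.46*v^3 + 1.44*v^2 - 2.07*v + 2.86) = 6.13*v^5 + 0.72*v^4 + 4.64*v^3 - 1.11*v^2 + 2.7*v + 6.42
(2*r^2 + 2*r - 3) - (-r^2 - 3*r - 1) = 3*r^2 + 5*r - 2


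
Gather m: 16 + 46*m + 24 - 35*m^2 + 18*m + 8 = -35*m^2 + 64*m + 48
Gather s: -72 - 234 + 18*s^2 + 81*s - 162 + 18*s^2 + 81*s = 36*s^2 + 162*s - 468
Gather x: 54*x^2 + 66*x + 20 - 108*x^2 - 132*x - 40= -54*x^2 - 66*x - 20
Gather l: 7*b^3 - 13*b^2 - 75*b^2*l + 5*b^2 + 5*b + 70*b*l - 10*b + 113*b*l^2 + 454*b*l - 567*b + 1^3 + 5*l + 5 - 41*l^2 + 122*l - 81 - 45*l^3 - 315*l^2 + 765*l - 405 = 7*b^3 - 8*b^2 - 572*b - 45*l^3 + l^2*(113*b - 356) + l*(-75*b^2 + 524*b + 892) - 480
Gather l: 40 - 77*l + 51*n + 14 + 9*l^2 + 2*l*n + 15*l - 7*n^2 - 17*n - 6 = 9*l^2 + l*(2*n - 62) - 7*n^2 + 34*n + 48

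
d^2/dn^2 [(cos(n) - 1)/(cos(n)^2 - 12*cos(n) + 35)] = (-9*(1 - cos(2*n))^2*cos(n)/4 - 2*(1 - cos(2*n))^2 - 1621*cos(n)/2 - 219*cos(2*n) + 42*cos(3*n) + cos(5*n)/2 + 411)/((cos(n) - 7)^3*(cos(n) - 5)^3)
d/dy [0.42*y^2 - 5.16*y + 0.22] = 0.84*y - 5.16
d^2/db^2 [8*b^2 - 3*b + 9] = 16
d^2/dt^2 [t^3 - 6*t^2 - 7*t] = 6*t - 12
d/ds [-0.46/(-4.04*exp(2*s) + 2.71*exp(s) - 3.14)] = (1.2466 - 3.7168*exp(s))*exp(s)/(4.04*exp(2*s) - 2.71*exp(s) + 3.14)^2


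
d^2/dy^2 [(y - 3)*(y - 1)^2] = 6*y - 10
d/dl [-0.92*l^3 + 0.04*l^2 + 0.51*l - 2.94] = -2.76*l^2 + 0.08*l + 0.51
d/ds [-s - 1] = -1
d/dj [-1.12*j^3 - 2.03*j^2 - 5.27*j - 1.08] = -3.36*j^2 - 4.06*j - 5.27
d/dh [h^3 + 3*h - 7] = 3*h^2 + 3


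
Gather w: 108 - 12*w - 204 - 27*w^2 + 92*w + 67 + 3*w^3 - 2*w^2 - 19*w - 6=3*w^3 - 29*w^2 + 61*w - 35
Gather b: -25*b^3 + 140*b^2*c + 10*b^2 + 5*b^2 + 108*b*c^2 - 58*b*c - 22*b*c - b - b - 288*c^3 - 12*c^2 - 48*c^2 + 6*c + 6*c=-25*b^3 + b^2*(140*c + 15) + b*(108*c^2 - 80*c - 2) - 288*c^3 - 60*c^2 + 12*c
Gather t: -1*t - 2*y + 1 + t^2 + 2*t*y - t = t^2 + t*(2*y - 2) - 2*y + 1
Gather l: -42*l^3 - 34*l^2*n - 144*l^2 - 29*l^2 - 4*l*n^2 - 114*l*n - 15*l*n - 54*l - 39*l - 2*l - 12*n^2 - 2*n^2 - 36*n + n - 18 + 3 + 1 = -42*l^3 + l^2*(-34*n - 173) + l*(-4*n^2 - 129*n - 95) - 14*n^2 - 35*n - 14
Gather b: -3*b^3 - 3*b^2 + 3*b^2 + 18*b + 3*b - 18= -3*b^3 + 21*b - 18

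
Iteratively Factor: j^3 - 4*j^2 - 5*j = (j - 5)*(j^2 + j) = j*(j - 5)*(j + 1)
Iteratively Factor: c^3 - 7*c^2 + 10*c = (c - 2)*(c^2 - 5*c) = (c - 5)*(c - 2)*(c)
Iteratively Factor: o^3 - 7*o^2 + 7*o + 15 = (o + 1)*(o^2 - 8*o + 15) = (o - 3)*(o + 1)*(o - 5)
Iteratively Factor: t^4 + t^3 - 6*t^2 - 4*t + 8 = (t + 2)*(t^3 - t^2 - 4*t + 4) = (t + 2)^2*(t^2 - 3*t + 2) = (t - 1)*(t + 2)^2*(t - 2)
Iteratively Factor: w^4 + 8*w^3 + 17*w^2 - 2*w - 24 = (w + 4)*(w^3 + 4*w^2 + w - 6) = (w + 2)*(w + 4)*(w^2 + 2*w - 3) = (w + 2)*(w + 3)*(w + 4)*(w - 1)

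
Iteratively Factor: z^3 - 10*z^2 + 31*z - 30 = (z - 5)*(z^2 - 5*z + 6) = (z - 5)*(z - 3)*(z - 2)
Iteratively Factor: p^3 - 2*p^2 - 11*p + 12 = (p - 4)*(p^2 + 2*p - 3) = (p - 4)*(p + 3)*(p - 1)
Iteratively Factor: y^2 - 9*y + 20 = (y - 5)*(y - 4)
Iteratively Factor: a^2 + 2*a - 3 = (a - 1)*(a + 3)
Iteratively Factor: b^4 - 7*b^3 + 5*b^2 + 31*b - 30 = (b - 1)*(b^3 - 6*b^2 - b + 30) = (b - 3)*(b - 1)*(b^2 - 3*b - 10) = (b - 5)*(b - 3)*(b - 1)*(b + 2)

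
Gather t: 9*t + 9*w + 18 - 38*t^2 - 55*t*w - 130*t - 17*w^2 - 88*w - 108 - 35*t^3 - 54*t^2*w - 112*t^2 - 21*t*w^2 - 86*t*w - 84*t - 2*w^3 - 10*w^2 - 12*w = -35*t^3 + t^2*(-54*w - 150) + t*(-21*w^2 - 141*w - 205) - 2*w^3 - 27*w^2 - 91*w - 90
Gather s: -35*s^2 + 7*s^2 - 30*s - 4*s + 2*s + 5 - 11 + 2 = -28*s^2 - 32*s - 4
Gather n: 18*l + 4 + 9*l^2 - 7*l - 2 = 9*l^2 + 11*l + 2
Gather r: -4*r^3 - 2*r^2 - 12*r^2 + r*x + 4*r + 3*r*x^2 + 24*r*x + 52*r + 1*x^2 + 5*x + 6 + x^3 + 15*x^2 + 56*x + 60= -4*r^3 - 14*r^2 + r*(3*x^2 + 25*x + 56) + x^3 + 16*x^2 + 61*x + 66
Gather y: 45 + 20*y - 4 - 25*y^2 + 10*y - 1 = -25*y^2 + 30*y + 40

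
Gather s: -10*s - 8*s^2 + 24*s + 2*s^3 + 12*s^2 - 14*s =2*s^3 + 4*s^2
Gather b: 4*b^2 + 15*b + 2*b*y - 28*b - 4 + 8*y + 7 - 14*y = 4*b^2 + b*(2*y - 13) - 6*y + 3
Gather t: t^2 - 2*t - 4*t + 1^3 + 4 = t^2 - 6*t + 5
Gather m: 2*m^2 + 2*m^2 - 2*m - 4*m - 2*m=4*m^2 - 8*m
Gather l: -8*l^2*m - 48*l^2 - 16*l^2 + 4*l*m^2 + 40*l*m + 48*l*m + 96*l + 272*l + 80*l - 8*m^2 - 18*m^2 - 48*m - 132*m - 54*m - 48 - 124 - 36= l^2*(-8*m - 64) + l*(4*m^2 + 88*m + 448) - 26*m^2 - 234*m - 208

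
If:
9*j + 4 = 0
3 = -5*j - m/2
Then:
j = -4/9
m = -14/9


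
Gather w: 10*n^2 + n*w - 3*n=10*n^2 + n*w - 3*n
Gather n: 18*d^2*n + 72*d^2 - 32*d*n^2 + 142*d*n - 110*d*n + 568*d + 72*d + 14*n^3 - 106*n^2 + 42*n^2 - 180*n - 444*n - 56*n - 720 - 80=72*d^2 + 640*d + 14*n^3 + n^2*(-32*d - 64) + n*(18*d^2 + 32*d - 680) - 800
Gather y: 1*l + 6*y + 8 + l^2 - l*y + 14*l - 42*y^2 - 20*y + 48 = l^2 + 15*l - 42*y^2 + y*(-l - 14) + 56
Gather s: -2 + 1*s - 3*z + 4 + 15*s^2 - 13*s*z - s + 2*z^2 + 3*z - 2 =15*s^2 - 13*s*z + 2*z^2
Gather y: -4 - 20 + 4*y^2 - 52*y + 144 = 4*y^2 - 52*y + 120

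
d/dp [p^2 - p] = 2*p - 1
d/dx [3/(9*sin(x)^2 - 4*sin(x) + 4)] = 6*(2 - 9*sin(x))*cos(x)/(9*sin(x)^2 - 4*sin(x) + 4)^2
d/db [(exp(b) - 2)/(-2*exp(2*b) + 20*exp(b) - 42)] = (2*(exp(b) - 5)*(exp(b) - 2) - exp(2*b) + 10*exp(b) - 21)*exp(b)/(2*(exp(2*b) - 10*exp(b) + 21)^2)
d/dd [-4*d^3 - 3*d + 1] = -12*d^2 - 3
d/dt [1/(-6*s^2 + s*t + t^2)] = (-s - 2*t)/(-6*s^2 + s*t + t^2)^2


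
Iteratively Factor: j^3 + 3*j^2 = (j)*(j^2 + 3*j) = j*(j + 3)*(j)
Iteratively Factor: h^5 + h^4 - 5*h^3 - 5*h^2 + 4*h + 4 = (h + 2)*(h^4 - h^3 - 3*h^2 + h + 2) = (h - 1)*(h + 2)*(h^3 - 3*h - 2) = (h - 1)*(h + 1)*(h + 2)*(h^2 - h - 2) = (h - 1)*(h + 1)^2*(h + 2)*(h - 2)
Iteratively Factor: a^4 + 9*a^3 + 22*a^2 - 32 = (a + 4)*(a^3 + 5*a^2 + 2*a - 8) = (a + 2)*(a + 4)*(a^2 + 3*a - 4) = (a + 2)*(a + 4)^2*(a - 1)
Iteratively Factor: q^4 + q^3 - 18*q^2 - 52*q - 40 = (q + 2)*(q^3 - q^2 - 16*q - 20) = (q + 2)^2*(q^2 - 3*q - 10) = (q + 2)^3*(q - 5)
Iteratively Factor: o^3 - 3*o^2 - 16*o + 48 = (o - 3)*(o^2 - 16) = (o - 3)*(o + 4)*(o - 4)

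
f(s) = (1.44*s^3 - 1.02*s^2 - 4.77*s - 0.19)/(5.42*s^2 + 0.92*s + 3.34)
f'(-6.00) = 0.29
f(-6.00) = -1.66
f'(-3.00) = 0.37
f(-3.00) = -0.69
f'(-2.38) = 0.43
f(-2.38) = -0.44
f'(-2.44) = 0.42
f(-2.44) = -0.47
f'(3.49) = 0.33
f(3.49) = 0.44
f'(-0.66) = 0.20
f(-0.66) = 0.41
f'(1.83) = 0.39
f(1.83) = -0.15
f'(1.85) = 0.39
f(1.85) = -0.14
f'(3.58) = 0.32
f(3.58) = 0.47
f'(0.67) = 0.03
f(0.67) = -0.53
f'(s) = (-10.84*s - 0.92)*(1.44*s^3 - 1.02*s^2 - 4.77*s - 0.19)/(5.42*s^2 + 0.92*s + 3.34)^2 + (4.32*s^2 - 2.04*s - 4.77)/(5.42*s^2 + 0.92*s + 3.34) = (7.8048*s^4 + 2.6496*s^3 + 39.3438*s^2 - 4.754*s - 15.757)/(29.3764*s^4 + 9.9728*s^3 + 37.052*s^2 + 6.1456*s + 11.1556)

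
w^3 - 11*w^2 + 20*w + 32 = (w - 8)*(w - 4)*(w + 1)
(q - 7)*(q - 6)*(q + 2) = q^3 - 11*q^2 + 16*q + 84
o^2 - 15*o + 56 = (o - 8)*(o - 7)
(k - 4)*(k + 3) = k^2 - k - 12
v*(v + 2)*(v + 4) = v^3 + 6*v^2 + 8*v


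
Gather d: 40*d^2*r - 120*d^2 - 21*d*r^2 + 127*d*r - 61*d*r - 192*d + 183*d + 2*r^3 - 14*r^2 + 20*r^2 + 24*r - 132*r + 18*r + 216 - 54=d^2*(40*r - 120) + d*(-21*r^2 + 66*r - 9) + 2*r^3 + 6*r^2 - 90*r + 162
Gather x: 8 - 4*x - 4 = 4 - 4*x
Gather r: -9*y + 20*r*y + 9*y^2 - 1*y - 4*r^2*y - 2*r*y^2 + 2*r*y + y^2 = -4*r^2*y + r*(-2*y^2 + 22*y) + 10*y^2 - 10*y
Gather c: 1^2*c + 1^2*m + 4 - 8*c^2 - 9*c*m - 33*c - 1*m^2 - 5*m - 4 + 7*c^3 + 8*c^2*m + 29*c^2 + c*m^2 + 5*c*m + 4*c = 7*c^3 + c^2*(8*m + 21) + c*(m^2 - 4*m - 28) - m^2 - 4*m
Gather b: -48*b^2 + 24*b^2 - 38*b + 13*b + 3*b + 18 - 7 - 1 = -24*b^2 - 22*b + 10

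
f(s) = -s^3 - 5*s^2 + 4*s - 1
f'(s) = -3*s^2 - 10*s + 4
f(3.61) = -98.77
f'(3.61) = -71.20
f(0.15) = -0.52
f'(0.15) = 2.43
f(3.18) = -71.00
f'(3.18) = -58.14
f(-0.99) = -8.89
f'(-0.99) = 10.96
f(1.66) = -12.71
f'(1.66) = -20.87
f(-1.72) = -17.58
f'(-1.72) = 12.32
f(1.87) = -17.54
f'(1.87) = -25.19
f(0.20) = -0.41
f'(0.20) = 1.88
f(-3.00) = -31.00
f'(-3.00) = 7.00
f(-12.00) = 959.00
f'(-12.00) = -308.00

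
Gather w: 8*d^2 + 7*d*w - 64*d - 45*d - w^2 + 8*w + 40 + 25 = 8*d^2 - 109*d - w^2 + w*(7*d + 8) + 65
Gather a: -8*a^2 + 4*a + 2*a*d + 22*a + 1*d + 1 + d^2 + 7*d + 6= -8*a^2 + a*(2*d + 26) + d^2 + 8*d + 7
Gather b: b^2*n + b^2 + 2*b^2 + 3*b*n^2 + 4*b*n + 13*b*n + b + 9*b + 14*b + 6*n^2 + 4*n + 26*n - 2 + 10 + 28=b^2*(n + 3) + b*(3*n^2 + 17*n + 24) + 6*n^2 + 30*n + 36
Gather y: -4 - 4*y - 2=-4*y - 6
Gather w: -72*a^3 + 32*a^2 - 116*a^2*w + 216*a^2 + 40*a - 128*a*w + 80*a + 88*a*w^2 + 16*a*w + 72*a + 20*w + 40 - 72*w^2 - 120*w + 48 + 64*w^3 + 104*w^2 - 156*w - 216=-72*a^3 + 248*a^2 + 192*a + 64*w^3 + w^2*(88*a + 32) + w*(-116*a^2 - 112*a - 256) - 128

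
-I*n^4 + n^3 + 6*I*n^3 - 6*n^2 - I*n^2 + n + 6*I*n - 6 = (n - 6)*(n - I)*(n + I)*(-I*n + 1)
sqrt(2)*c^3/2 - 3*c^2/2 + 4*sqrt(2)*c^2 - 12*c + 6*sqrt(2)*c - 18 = (c + 6)*(c - 3*sqrt(2)/2)*(sqrt(2)*c/2 + sqrt(2))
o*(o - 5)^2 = o^3 - 10*o^2 + 25*o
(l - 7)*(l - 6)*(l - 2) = l^3 - 15*l^2 + 68*l - 84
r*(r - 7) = r^2 - 7*r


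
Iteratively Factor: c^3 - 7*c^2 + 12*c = (c)*(c^2 - 7*c + 12) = c*(c - 3)*(c - 4)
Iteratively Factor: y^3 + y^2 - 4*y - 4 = (y + 2)*(y^2 - y - 2) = (y + 1)*(y + 2)*(y - 2)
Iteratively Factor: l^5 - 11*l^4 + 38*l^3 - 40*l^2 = (l - 5)*(l^4 - 6*l^3 + 8*l^2) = (l - 5)*(l - 2)*(l^3 - 4*l^2) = l*(l - 5)*(l - 2)*(l^2 - 4*l) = l*(l - 5)*(l - 4)*(l - 2)*(l)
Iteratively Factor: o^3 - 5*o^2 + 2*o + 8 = (o + 1)*(o^2 - 6*o + 8) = (o - 2)*(o + 1)*(o - 4)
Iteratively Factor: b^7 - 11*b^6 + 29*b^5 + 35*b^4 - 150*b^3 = (b - 5)*(b^6 - 6*b^5 - b^4 + 30*b^3) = b*(b - 5)*(b^5 - 6*b^4 - b^3 + 30*b^2) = b^2*(b - 5)*(b^4 - 6*b^3 - b^2 + 30*b) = b^2*(b - 5)^2*(b^3 - b^2 - 6*b) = b^2*(b - 5)^2*(b + 2)*(b^2 - 3*b) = b^2*(b - 5)^2*(b - 3)*(b + 2)*(b)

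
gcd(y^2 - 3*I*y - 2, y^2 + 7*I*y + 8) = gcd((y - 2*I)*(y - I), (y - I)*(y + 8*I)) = y - I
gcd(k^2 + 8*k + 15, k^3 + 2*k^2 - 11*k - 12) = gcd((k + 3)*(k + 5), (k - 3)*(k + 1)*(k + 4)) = 1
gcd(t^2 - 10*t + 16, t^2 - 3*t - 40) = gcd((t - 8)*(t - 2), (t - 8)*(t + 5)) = t - 8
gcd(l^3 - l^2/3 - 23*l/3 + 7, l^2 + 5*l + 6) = l + 3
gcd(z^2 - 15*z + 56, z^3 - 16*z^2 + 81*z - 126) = z - 7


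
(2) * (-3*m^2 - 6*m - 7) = -6*m^2 - 12*m - 14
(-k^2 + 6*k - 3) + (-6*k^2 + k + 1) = -7*k^2 + 7*k - 2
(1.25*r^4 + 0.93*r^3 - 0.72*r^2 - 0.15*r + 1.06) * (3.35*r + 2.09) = 4.1875*r^5 + 5.728*r^4 - 0.4683*r^3 - 2.0073*r^2 + 3.2375*r + 2.2154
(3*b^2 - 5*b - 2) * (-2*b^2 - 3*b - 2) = -6*b^4 + b^3 + 13*b^2 + 16*b + 4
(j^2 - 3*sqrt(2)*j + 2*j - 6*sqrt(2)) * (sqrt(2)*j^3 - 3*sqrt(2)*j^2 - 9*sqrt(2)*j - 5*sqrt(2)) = sqrt(2)*j^5 - 6*j^4 - sqrt(2)*j^4 - 15*sqrt(2)*j^3 + 6*j^3 - 23*sqrt(2)*j^2 + 90*j^2 - 10*sqrt(2)*j + 138*j + 60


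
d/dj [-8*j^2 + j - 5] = 1 - 16*j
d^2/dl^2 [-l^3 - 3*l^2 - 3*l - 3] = -6*l - 6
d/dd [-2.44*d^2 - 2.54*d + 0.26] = -4.88*d - 2.54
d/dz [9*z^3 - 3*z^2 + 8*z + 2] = 27*z^2 - 6*z + 8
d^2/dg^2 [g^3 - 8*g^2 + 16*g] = 6*g - 16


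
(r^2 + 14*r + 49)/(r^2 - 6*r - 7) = (r^2 + 14*r + 49)/(r^2 - 6*r - 7)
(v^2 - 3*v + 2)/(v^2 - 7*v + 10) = (v - 1)/(v - 5)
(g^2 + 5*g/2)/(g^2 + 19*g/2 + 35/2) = g/(g + 7)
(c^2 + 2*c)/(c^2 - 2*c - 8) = c/(c - 4)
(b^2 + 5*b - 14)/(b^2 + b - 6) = (b + 7)/(b + 3)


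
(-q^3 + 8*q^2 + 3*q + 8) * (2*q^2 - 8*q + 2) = -2*q^5 + 24*q^4 - 60*q^3 + 8*q^2 - 58*q + 16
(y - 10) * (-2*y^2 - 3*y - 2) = -2*y^3 + 17*y^2 + 28*y + 20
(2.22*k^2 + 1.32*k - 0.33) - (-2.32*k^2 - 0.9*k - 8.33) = 4.54*k^2 + 2.22*k + 8.0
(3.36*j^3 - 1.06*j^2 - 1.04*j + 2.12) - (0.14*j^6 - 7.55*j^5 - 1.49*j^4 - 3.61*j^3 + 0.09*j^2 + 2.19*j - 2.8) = -0.14*j^6 + 7.55*j^5 + 1.49*j^4 + 6.97*j^3 - 1.15*j^2 - 3.23*j + 4.92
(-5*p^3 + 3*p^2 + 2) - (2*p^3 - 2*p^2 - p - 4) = -7*p^3 + 5*p^2 + p + 6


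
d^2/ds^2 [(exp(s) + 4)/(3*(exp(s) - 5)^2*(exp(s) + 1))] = (4*exp(4*s) + 49*exp(3*s) + 15*exp(2*s) + 151*exp(s) - 35)*exp(s)/(3*(exp(7*s) - 17*exp(6*s) + 93*exp(5*s) - 109*exp(4*s) - 445*exp(3*s) + 525*exp(2*s) + 1375*exp(s) + 625))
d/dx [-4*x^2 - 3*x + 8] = -8*x - 3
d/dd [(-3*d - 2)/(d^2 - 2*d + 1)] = (3*d + 7)/(d^3 - 3*d^2 + 3*d - 1)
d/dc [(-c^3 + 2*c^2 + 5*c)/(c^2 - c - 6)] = (-c^4 + 2*c^3 + 11*c^2 - 24*c - 30)/(c^4 - 2*c^3 - 11*c^2 + 12*c + 36)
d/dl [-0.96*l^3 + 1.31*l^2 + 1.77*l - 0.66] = -2.88*l^2 + 2.62*l + 1.77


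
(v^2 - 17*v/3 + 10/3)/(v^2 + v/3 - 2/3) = (v - 5)/(v + 1)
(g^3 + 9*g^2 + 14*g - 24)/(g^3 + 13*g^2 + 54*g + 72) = (g - 1)/(g + 3)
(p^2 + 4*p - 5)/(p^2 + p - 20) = (p - 1)/(p - 4)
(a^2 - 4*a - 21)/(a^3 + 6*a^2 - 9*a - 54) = (a - 7)/(a^2 + 3*a - 18)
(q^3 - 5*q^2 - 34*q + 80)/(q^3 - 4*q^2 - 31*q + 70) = (q - 8)/(q - 7)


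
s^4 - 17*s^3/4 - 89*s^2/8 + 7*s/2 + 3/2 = (s - 6)*(s - 1/2)*(s + 1/4)*(s + 2)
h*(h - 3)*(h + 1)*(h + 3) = h^4 + h^3 - 9*h^2 - 9*h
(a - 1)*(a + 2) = a^2 + a - 2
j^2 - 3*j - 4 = (j - 4)*(j + 1)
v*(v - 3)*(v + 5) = v^3 + 2*v^2 - 15*v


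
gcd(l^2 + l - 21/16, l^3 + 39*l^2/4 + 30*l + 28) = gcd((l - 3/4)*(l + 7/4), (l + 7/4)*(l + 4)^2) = l + 7/4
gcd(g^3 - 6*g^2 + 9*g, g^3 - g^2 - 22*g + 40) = 1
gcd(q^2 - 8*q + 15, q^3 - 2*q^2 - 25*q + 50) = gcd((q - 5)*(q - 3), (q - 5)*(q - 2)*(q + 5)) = q - 5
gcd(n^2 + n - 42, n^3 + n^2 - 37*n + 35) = n + 7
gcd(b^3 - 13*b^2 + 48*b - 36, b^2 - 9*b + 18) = b - 6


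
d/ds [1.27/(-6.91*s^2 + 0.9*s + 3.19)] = (17.5514*s - 1.143)/(-6.91*s^2 + 0.9*s + 3.19)^2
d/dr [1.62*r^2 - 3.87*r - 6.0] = 3.24*r - 3.87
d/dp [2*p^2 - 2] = 4*p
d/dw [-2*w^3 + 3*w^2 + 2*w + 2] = -6*w^2 + 6*w + 2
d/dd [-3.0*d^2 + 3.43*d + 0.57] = 3.43 - 6.0*d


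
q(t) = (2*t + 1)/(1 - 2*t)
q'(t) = 2/(1 - 2*t) + 2*(2*t + 1)/(1 - 2*t)^2 = 4/(2*t - 1)^2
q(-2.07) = -0.61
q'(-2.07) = 0.15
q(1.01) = -2.96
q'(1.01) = 3.84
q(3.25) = -1.36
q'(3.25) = 0.13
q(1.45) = -2.05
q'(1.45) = 1.11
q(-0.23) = 0.37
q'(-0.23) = 1.88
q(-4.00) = -0.78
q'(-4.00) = 0.05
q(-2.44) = -0.66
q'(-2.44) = 0.12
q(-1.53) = -0.51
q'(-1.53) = 0.24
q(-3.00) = -0.71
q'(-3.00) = 0.08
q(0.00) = 1.00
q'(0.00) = 4.00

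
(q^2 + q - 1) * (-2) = -2*q^2 - 2*q + 2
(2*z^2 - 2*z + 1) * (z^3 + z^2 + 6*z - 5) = 2*z^5 + 11*z^3 - 21*z^2 + 16*z - 5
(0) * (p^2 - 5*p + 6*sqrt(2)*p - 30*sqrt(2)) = 0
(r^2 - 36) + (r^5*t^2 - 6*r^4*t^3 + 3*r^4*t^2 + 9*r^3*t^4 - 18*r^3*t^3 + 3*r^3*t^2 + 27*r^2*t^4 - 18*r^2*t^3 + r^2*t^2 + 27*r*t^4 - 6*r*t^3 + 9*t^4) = r^5*t^2 - 6*r^4*t^3 + 3*r^4*t^2 + 9*r^3*t^4 - 18*r^3*t^3 + 3*r^3*t^2 + 27*r^2*t^4 - 18*r^2*t^3 + r^2*t^2 + r^2 + 27*r*t^4 - 6*r*t^3 + 9*t^4 - 36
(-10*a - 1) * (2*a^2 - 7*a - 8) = -20*a^3 + 68*a^2 + 87*a + 8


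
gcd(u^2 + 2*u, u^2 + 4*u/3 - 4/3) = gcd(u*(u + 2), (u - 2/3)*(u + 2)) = u + 2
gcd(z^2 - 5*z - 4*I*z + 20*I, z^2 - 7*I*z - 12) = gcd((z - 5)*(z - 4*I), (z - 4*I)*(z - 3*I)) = z - 4*I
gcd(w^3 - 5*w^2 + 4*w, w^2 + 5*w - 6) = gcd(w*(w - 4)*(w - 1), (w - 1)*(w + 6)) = w - 1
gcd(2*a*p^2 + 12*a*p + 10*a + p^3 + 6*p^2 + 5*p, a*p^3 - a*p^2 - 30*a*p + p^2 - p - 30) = p + 5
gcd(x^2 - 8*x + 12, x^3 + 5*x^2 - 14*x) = x - 2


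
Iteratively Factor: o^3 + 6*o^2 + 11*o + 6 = (o + 3)*(o^2 + 3*o + 2) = (o + 2)*(o + 3)*(o + 1)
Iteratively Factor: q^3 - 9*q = (q - 3)*(q^2 + 3*q) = (q - 3)*(q + 3)*(q)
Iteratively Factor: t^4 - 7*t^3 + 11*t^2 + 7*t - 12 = (t + 1)*(t^3 - 8*t^2 + 19*t - 12) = (t - 4)*(t + 1)*(t^2 - 4*t + 3) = (t - 4)*(t - 1)*(t + 1)*(t - 3)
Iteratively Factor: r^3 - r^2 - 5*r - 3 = (r + 1)*(r^2 - 2*r - 3) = (r + 1)^2*(r - 3)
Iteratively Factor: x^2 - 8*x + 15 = (x - 3)*(x - 5)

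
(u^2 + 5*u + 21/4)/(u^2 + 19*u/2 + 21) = (u + 3/2)/(u + 6)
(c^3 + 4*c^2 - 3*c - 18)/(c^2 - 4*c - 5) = (-c^3 - 4*c^2 + 3*c + 18)/(-c^2 + 4*c + 5)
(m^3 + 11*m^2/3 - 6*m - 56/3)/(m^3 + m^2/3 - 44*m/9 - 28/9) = 3*(m + 4)/(3*m + 2)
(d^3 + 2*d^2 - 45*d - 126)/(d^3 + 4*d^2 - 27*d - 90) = (d - 7)/(d - 5)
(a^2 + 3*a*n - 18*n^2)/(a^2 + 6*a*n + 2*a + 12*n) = (a - 3*n)/(a + 2)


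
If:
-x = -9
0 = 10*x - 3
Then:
No Solution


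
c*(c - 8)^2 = c^3 - 16*c^2 + 64*c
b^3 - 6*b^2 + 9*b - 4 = (b - 4)*(b - 1)^2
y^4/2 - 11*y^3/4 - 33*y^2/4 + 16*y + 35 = (y/2 + 1)*(y - 7)*(y - 5/2)*(y + 2)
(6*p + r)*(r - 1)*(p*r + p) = 6*p^2*r^2 - 6*p^2 + p*r^3 - p*r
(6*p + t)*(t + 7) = 6*p*t + 42*p + t^2 + 7*t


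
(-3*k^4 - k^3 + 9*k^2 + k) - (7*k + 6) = -3*k^4 - k^3 + 9*k^2 - 6*k - 6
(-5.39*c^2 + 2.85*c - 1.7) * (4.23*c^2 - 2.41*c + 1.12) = -22.7997*c^4 + 25.0454*c^3 - 20.0963*c^2 + 7.289*c - 1.904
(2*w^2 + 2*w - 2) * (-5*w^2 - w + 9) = -10*w^4 - 12*w^3 + 26*w^2 + 20*w - 18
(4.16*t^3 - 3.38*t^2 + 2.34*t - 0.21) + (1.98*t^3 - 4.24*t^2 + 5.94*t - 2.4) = 6.14*t^3 - 7.62*t^2 + 8.28*t - 2.61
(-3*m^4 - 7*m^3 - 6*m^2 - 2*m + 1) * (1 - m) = 3*m^5 + 4*m^4 - m^3 - 4*m^2 - 3*m + 1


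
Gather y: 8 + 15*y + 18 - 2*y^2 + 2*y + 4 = -2*y^2 + 17*y + 30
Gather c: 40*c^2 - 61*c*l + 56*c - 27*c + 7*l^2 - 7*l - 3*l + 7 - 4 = 40*c^2 + c*(29 - 61*l) + 7*l^2 - 10*l + 3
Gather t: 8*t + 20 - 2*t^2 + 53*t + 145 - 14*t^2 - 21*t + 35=-16*t^2 + 40*t + 200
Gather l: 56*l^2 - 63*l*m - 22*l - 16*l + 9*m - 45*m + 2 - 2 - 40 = 56*l^2 + l*(-63*m - 38) - 36*m - 40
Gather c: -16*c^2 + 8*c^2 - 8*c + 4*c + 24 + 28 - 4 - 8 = -8*c^2 - 4*c + 40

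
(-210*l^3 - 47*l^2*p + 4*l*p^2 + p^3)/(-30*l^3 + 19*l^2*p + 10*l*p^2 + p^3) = (-7*l + p)/(-l + p)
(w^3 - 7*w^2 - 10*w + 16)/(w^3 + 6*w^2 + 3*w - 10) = (w - 8)/(w + 5)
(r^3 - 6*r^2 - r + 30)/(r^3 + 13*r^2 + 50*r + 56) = (r^2 - 8*r + 15)/(r^2 + 11*r + 28)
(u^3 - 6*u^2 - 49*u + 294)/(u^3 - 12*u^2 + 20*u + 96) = (u^2 - 49)/(u^2 - 6*u - 16)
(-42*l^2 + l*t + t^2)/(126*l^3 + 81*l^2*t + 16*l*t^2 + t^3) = (-6*l + t)/(18*l^2 + 9*l*t + t^2)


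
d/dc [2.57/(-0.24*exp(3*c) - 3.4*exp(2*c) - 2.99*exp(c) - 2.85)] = (1.8504*exp(2*c) + 17.476*exp(c) + 7.6843)*exp(c)/(0.24*exp(3*c) + 3.4*exp(2*c) + 2.99*exp(c) + 2.85)^2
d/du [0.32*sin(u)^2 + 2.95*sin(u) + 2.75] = (0.64*sin(u) + 2.95)*cos(u)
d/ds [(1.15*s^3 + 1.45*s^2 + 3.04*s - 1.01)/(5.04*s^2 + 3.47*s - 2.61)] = (5.796*s^4 + 7.981*s^3 - 19.2946*s^2 + 2.6118*s - 4.4297)/(25.4016*s^4 + 34.9776*s^3 - 14.2679*s^2 - 18.1134*s + 6.8121)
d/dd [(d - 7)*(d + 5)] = 2*d - 2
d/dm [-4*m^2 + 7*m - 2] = 7 - 8*m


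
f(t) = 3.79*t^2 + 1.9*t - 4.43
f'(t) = 7.58*t + 1.9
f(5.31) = 112.52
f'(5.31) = 42.15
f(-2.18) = 9.44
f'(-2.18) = -14.62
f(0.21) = -3.86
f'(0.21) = 3.49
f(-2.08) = 8.02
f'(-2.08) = -13.87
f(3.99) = 63.49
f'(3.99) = 32.14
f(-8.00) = 222.93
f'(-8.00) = -58.74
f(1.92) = 13.19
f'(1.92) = 16.45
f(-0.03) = -4.48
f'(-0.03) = 1.67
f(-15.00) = 819.82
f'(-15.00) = -111.80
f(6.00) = 143.41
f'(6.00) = 47.38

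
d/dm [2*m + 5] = 2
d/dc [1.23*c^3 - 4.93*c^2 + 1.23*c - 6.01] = 3.69*c^2 - 9.86*c + 1.23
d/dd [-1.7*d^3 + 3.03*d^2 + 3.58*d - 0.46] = -5.1*d^2 + 6.06*d + 3.58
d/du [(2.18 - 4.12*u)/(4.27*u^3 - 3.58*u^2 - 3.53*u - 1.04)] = (35.1848*u^3 - 42.6754*u^2 + 15.6088*u + 11.9802)/(18.2329*u^6 - 30.5732*u^5 - 17.3298*u^4 + 16.3932*u^3 + 19.9073*u^2 + 7.3424*u + 1.0816)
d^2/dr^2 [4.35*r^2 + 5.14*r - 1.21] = 8.70000000000000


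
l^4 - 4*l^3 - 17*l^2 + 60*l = l*(l - 5)*(l - 3)*(l + 4)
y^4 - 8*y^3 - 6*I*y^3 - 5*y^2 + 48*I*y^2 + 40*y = y*(y - 8)*(y - 5*I)*(y - I)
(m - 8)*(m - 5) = m^2 - 13*m + 40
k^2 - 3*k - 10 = (k - 5)*(k + 2)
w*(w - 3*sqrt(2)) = w^2 - 3*sqrt(2)*w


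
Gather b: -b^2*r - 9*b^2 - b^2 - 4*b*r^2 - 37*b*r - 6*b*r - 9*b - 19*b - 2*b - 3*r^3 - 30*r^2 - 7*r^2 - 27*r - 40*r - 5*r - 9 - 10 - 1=b^2*(-r - 10) + b*(-4*r^2 - 43*r - 30) - 3*r^3 - 37*r^2 - 72*r - 20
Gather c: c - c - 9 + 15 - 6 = 0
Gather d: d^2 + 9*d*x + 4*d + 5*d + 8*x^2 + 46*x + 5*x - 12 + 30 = d^2 + d*(9*x + 9) + 8*x^2 + 51*x + 18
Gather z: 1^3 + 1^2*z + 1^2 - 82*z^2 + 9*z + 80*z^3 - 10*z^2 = 80*z^3 - 92*z^2 + 10*z + 2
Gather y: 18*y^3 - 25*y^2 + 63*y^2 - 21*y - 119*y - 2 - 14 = 18*y^3 + 38*y^2 - 140*y - 16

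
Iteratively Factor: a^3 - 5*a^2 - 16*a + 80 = (a - 4)*(a^2 - a - 20) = (a - 4)*(a + 4)*(a - 5)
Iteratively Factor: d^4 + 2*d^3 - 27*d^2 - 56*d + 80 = (d + 4)*(d^3 - 2*d^2 - 19*d + 20) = (d - 5)*(d + 4)*(d^2 + 3*d - 4) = (d - 5)*(d + 4)^2*(d - 1)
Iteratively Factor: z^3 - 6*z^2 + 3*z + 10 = (z + 1)*(z^2 - 7*z + 10) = (z - 5)*(z + 1)*(z - 2)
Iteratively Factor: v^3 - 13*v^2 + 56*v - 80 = (v - 5)*(v^2 - 8*v + 16) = (v - 5)*(v - 4)*(v - 4)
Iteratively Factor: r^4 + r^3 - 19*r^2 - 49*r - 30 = (r - 5)*(r^3 + 6*r^2 + 11*r + 6) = (r - 5)*(r + 2)*(r^2 + 4*r + 3) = (r - 5)*(r + 2)*(r + 3)*(r + 1)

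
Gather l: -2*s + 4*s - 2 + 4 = 2*s + 2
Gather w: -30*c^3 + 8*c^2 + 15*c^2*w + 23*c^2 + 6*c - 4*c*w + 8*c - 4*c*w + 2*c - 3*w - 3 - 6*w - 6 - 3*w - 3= -30*c^3 + 31*c^2 + 16*c + w*(15*c^2 - 8*c - 12) - 12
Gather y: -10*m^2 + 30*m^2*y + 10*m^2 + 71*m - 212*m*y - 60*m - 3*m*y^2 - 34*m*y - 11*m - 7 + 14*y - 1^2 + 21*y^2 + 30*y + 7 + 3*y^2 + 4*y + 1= y^2*(24 - 3*m) + y*(30*m^2 - 246*m + 48)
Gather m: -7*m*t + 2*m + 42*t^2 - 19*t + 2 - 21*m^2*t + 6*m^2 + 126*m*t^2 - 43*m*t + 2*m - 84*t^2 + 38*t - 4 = m^2*(6 - 21*t) + m*(126*t^2 - 50*t + 4) - 42*t^2 + 19*t - 2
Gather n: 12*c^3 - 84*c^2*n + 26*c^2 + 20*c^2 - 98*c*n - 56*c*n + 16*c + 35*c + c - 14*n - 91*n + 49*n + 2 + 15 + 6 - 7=12*c^3 + 46*c^2 + 52*c + n*(-84*c^2 - 154*c - 56) + 16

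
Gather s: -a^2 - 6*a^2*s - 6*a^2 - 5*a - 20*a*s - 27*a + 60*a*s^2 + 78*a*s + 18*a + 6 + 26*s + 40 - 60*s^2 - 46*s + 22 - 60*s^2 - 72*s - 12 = -7*a^2 - 14*a + s^2*(60*a - 120) + s*(-6*a^2 + 58*a - 92) + 56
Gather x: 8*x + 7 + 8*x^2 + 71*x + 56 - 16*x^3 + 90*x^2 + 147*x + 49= -16*x^3 + 98*x^2 + 226*x + 112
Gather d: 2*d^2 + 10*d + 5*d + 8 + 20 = 2*d^2 + 15*d + 28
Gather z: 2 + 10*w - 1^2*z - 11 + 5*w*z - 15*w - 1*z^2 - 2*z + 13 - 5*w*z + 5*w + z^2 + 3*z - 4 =0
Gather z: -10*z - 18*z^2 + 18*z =-18*z^2 + 8*z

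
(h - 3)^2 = h^2 - 6*h + 9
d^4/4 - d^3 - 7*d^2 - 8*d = d*(d/4 + 1/2)*(d - 8)*(d + 2)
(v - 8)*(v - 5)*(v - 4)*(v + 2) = v^4 - 15*v^3 + 58*v^2 + 24*v - 320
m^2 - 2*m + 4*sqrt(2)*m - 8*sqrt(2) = (m - 2)*(m + 4*sqrt(2))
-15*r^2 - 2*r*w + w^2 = (-5*r + w)*(3*r + w)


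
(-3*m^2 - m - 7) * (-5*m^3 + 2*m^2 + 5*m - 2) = 15*m^5 - m^4 + 18*m^3 - 13*m^2 - 33*m + 14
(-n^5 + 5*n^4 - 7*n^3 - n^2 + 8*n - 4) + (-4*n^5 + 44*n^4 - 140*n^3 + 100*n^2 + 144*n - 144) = -5*n^5 + 49*n^4 - 147*n^3 + 99*n^2 + 152*n - 148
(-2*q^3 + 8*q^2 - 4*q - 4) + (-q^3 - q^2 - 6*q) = -3*q^3 + 7*q^2 - 10*q - 4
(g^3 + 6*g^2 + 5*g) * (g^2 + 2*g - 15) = g^5 + 8*g^4 + 2*g^3 - 80*g^2 - 75*g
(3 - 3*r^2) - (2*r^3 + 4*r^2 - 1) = -2*r^3 - 7*r^2 + 4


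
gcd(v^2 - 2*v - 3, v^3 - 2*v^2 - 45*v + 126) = v - 3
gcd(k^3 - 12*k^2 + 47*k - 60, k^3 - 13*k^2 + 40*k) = k - 5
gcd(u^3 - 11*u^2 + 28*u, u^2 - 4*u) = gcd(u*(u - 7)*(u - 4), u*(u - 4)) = u^2 - 4*u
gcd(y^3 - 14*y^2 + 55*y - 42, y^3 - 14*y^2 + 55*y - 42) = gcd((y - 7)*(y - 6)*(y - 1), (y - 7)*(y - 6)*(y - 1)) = y^3 - 14*y^2 + 55*y - 42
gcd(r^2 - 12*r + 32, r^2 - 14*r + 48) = r - 8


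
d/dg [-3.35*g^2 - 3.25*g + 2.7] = -6.7*g - 3.25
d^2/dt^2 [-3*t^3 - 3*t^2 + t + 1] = -18*t - 6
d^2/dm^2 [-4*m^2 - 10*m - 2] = -8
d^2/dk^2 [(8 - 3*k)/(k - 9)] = -38/(k - 9)^3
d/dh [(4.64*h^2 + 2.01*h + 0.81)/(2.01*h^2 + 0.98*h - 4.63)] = (0.507099999999999*h^2 - 46.2226*h - 10.1001)/(4.0401*h^4 + 3.9396*h^3 - 17.6522*h^2 - 9.0748*h + 21.4369)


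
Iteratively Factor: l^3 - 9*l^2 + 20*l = (l)*(l^2 - 9*l + 20) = l*(l - 5)*(l - 4)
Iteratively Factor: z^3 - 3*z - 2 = (z + 1)*(z^2 - z - 2) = (z - 2)*(z + 1)*(z + 1)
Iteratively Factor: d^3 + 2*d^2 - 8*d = (d - 2)*(d^2 + 4*d) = (d - 2)*(d + 4)*(d)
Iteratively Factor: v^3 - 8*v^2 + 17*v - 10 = (v - 1)*(v^2 - 7*v + 10) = (v - 2)*(v - 1)*(v - 5)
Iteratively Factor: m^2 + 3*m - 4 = (m + 4)*(m - 1)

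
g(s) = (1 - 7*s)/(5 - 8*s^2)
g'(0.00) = -1.40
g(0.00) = 0.20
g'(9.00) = -0.01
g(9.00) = 0.10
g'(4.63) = -0.04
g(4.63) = 0.19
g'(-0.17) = -1.73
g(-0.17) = 0.46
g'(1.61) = -0.62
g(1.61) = 0.65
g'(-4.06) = -0.06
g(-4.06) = -0.23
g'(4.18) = -0.05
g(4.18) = 0.21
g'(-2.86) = -0.15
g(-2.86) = -0.35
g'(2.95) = -0.11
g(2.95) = 0.30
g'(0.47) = -3.81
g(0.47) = -0.71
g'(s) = 16*s*(1 - 7*s)/(5 - 8*s^2)^2 - 7/(5 - 8*s^2) = (-56*s^2 + 16*s - 35)/(64*s^4 - 80*s^2 + 25)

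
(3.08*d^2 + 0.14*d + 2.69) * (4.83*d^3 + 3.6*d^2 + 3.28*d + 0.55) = 14.8764*d^5 + 11.7642*d^4 + 23.5991*d^3 + 11.8372*d^2 + 8.9002*d + 1.4795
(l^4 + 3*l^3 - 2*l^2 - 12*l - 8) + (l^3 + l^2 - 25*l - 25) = l^4 + 4*l^3 - l^2 - 37*l - 33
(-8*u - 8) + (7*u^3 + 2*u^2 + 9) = 7*u^3 + 2*u^2 - 8*u + 1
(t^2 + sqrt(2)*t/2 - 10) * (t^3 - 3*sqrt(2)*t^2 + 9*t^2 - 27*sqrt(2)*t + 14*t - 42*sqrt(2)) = t^5 - 5*sqrt(2)*t^4/2 + 9*t^4 - 45*sqrt(2)*t^3/2 + t^3 - 117*t^2 - 5*sqrt(2)*t^2 - 182*t + 270*sqrt(2)*t + 420*sqrt(2)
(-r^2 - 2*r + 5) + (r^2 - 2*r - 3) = 2 - 4*r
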